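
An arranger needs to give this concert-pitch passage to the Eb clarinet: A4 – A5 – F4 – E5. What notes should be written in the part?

F#4 F#5 D4 C#5

Written C4 sounds as Eb4 on the Eb clarinet, so concert pitches are written a minor third down.
A4 -> F#4
A5 -> F#5
F4 -> D4
E5 -> C#5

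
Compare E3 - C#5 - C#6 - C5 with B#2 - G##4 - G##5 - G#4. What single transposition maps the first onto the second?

down a diminished fourth

From E3 to B#2 is 4 letter names — a fourth of some quality.
B#2 to E3 is 4 semitones, which makes it a diminished fourth; the second version is lower, so the direction is down.
Checking another pair — C5 → G#4 — gives the same interval.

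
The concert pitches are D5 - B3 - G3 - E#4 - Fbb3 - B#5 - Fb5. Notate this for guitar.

D6 B4 G4 E#5 Fbb4 B#6 Fb6

Written C4 sounds as C3 on the guitar, so concert pitches are written a perfect octave up.
D5 to D6
B3 to B4
G3 to G4
E#4 to E#5
Fbb3 to Fbb4
B#5 to B#6
Fb5 to Fb6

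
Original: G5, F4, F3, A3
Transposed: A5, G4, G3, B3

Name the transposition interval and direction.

up a major second

Take the first pair: G5 → A5. G to A spans 2 letter names, so the interval is some kind of second.
G5 to A5 is 2 semitones, which makes it a major second; the second version is higher, so the direction is up.
Checking another pair — A3 → B3 — gives the same interval.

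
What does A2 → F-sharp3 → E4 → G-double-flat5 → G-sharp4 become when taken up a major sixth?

F#3 D#4 C#5 Ebb6 E#5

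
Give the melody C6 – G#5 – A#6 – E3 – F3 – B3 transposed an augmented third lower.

Abb5 Eb5 F6 Cb3 Dbb3 Gb3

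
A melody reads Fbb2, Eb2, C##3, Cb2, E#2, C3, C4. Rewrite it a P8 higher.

Fbb3 Eb3 C##4 Cb3 E#3 C4 C5

Fbb2 -> Fbb3
Eb2 -> Eb3
C##3 -> C##4
Cb2 -> Cb3
E#2 -> E#3
C3 -> C4
C4 -> C5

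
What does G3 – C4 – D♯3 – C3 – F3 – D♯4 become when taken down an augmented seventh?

G3 → Abb2
C4 → Dbb3
D#3 → Eb2
C3 → Dbb2
F3 → Gbb2
D#4 → Eb3

Abb2 Dbb3 Eb2 Dbb2 Gbb2 Eb3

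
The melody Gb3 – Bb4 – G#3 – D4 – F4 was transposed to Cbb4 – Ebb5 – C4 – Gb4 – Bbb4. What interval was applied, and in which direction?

From Gb3 to Cbb4 is 4 letter names — a fourth of some quality.
Gb3 to Cbb4 is 4 semitones, which makes it a diminished fourth; the second version is higher, so the direction is up.
Checking another pair — F4 → Bbb4 — gives the same interval.

up a diminished fourth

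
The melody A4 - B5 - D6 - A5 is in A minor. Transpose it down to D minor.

D4 E5 G5 D5

A minor to D minor down is a perfect fifth, so every note moves down by that interval.
A4 to D4
B5 to E5
D6 to G5
A5 to D5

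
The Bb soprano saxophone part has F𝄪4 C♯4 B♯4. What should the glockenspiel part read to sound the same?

E#2 B1 A#2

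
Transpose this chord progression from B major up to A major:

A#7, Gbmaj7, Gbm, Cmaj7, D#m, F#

G#7 Fbmaj7 Fbm Bbmaj7 C#m E

B major up to A major is a minor seventh; each chord root moves by that interval while the quality stays the same.
A#7: root A# up a minor seventh → G#, giving G#7.
Gbmaj7: root Gb up a minor seventh → Fb, giving Fbmaj7.
Gbm: root Gb up a minor seventh → Fb, giving Fbm.
Cmaj7: root C up a minor seventh → Bb, giving Bbmaj7.
D#m: root D# up a minor seventh → C#, giving C#m.
F#: root F# up a minor seventh → E, giving E.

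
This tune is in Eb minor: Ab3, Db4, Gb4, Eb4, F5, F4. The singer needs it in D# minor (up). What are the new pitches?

From Eb up to D# is an augmented seventh; apply that to each pitch.
Ab3 -> G#4
Db4 -> C#5
Gb4 -> F#5
Eb4 -> D#5
F5 -> E#6
F4 -> E#5

G#4 C#5 F#5 D#5 E#6 E#5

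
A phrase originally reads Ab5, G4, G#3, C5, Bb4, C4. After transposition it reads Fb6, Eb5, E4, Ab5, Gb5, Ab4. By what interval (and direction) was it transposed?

From Ab5 to Fb6 is 6 letter names — a sixth of some quality.
Ab5 to Fb6 is 8 semitones, which makes it a minor sixth; the second version is higher, so the direction is up.
Checking another pair — C4 → Ab4 — gives the same interval.

up a minor sixth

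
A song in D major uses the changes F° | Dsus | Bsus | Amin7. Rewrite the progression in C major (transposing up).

Eb° Csus Asus Gmin7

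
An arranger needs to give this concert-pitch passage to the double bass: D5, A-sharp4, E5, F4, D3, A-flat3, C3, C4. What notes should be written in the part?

The double bass sounds a perfect octave below written, so the written part must be a perfect octave above concert — transpose each note up.
D5 -> D6
A#4 -> A#5
E5 -> E6
F4 -> F5
D3 -> D4
Ab3 -> Ab4
C3 -> C4
C4 -> C5

D6 A#5 E6 F5 D4 Ab4 C4 C5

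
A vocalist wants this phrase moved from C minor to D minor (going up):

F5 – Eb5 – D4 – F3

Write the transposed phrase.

G5 F5 E4 G3

C minor to D minor up is a major second, so every note moves up by that interval.
F5 -> G5
Eb5 -> F5
D4 -> E4
F3 -> G3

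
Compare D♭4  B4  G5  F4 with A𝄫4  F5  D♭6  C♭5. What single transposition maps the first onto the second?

Take the first pair: Db4 → Abb4. D to A spans 5 letter names, so the interval is some kind of fifth.
Db4 to Abb4 is 6 semitones, which makes it a diminished fifth; the second version is higher, so the direction is up.
Checking another pair — F4 → Cb5 — gives the same interval.

up a diminished fifth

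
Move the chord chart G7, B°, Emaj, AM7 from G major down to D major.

D7 F#° Bmaj EM7

G major down to D major is a perfect fourth; each chord root moves by that interval while the quality stays the same.
G7: root G down a perfect fourth → D, giving D7.
B°: root B down a perfect fourth → F#, giving F#°.
Emaj: root E down a perfect fourth → B, giving Bmaj.
AM7: root A down a perfect fourth → E, giving EM7.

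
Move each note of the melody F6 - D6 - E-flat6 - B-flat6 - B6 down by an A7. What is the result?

Gbb5 Ebb5 Fbb5 Cbb6 Cb6

F6: a seventh down reaches G, and 12 semitones makes it Gbb5.
An augmented seventh down from D6 gives Ebb5.
Eb6 down an augmented seventh is Fbb5.
Bb6 down an augmented seventh is Cbb6.
An augmented seventh down from B6 gives Cb6.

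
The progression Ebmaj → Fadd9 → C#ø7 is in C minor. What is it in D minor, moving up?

Fmaj Gadd9 D#ø7

C minor up to D minor is a major second; each chord root moves by that interval while the quality stays the same.
Ebmaj: root Eb up a major second → F, giving Fmaj.
Fadd9: root F up a major second → G, giving Gadd9.
C#ø7: root C# up a major second → D#, giving D#ø7.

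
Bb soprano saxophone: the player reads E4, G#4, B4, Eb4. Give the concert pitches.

D4 F#4 A4 Db4

The Bb soprano saxophone sounds a major second below written, so transpose each written note down a major second.
E4 becomes D4
G#4 becomes F#4
B4 becomes A4
Eb4 becomes Db4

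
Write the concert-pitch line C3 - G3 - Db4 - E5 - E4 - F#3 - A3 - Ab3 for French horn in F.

G3 D4 Ab4 B5 B4 C#4 E4 Eb4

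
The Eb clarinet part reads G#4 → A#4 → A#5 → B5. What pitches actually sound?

The Eb clarinet sounds a minor third above written, so transpose each written note up a minor third.
G#4 gives B4
A#4 gives C#5
A#5 gives C#6
B5 gives D6

B4 C#5 C#6 D6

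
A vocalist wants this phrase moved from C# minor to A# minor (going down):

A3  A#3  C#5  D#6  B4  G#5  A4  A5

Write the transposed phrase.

F#3 F##3 A#4 B#5 G#4 E#5 F#4 F#5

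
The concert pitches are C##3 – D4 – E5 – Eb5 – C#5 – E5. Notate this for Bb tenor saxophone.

D##4 E5 F#6 F6 D#6 F#6

The Bb tenor saxophone sounds a major ninth below written, so the written part must be a major ninth above concert — transpose each note up.
C##3 → D##4
D4 → E5
E5 → F#6
Eb5 → F6
C#5 → D#6
E5 → F#6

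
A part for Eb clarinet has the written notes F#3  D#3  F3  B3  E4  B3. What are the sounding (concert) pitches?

A3 F#3 Ab3 D4 G4 D4

The Eb clarinet sounds a minor third above written, so transpose each written note up a minor third.
F#3 to A3
D#3 to F#3
F3 to Ab3
B3 to D4
E4 to G4
B3 to D4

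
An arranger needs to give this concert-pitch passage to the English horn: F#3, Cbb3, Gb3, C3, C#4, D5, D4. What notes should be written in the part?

Written C4 sounds as F3 on the English horn, so concert pitches are written a perfect fifth up.
F#3 → C#4
Cbb3 → Gbb3
Gb3 → Db4
C3 → G3
C#4 → G#4
D5 → A5
D4 → A4

C#4 Gbb3 Db4 G3 G#4 A5 A4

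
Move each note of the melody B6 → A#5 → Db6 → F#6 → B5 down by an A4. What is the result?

F6 E5 Abb5 C6 F5

B6 to F6
A#5 to E5
Db6 to Abb5
F#6 to C6
B5 to F5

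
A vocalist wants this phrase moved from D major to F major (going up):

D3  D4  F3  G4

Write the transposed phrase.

F3 F4 Ab3 Bb4

From D up to F is a minor third; apply that to each pitch.
D3 becomes F3
D4 becomes F4
F3 becomes Ab3
G4 becomes Bb4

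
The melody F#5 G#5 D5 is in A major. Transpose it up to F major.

D6 E6 Bb5

From A up to F is a minor sixth; apply that to each pitch.
F#5 to D6
G#5 to E6
D5 to Bb5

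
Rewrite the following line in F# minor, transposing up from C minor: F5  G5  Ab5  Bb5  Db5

From C up to F# is an augmented fourth; apply that to each pitch.
F5 -> B5
G5 -> C#6
Ab5 -> D6
Bb5 -> E6
Db5 -> G5

B5 C#6 D6 E6 G5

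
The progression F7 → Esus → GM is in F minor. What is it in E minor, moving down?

E7 D#sus F#M

F minor down to E minor is a minor second; each chord root moves by that interval while the quality stays the same.
F7: root F down a minor second → E, giving E7.
Esus: root E down a minor second → D#, giving D#sus.
GM: root G down a minor second → F#, giving F#M.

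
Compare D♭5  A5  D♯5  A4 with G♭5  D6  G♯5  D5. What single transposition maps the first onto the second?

From Db5 to Gb5 is 4 letter names — a fourth of some quality.
Db5 to Gb5 is 5 semitones, which makes it a perfect fourth; the second version is higher, so the direction is up.
Checking another pair — A4 → D5 — gives the same interval.

up a perfect fourth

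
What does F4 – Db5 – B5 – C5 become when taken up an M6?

F4 → D5
Db5 → Bb5
B5 → G#6
C5 → A5

D5 Bb5 G#6 A5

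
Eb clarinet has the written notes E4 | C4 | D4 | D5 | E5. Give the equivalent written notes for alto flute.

C5 Ab4 Bb4 Bb5 C6

First find concert pitch: the Eb clarinet sounds a minor third above written, so E4 C4 D4 D5 E5 sounds G4 Eb4 F4 F5 G5.
Then write for alto flute: it sounds a perfect fourth below written, so the part must be a perfect fourth above concert.
G4 → C5
Eb4 → Ab4
F4 → Bb4
F5 → Bb5
G5 → C6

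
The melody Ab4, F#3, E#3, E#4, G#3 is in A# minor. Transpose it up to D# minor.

From A# up to D# is a perfect fourth; apply that to each pitch.
Ab4 to Db5
F#3 to B3
E#3 to A#3
E#4 to A#4
G#3 to C#4

Db5 B3 A#3 A#4 C#4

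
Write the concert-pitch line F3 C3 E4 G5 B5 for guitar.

The guitar sounds a perfect octave below written, so the written part must be a perfect octave above concert — transpose each note up.
F3 becomes F4
C3 becomes C4
E4 becomes E5
G5 becomes G6
B5 becomes B6

F4 C4 E5 G6 B6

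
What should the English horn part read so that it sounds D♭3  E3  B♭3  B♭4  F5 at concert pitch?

Ab3 B3 F4 F5 C6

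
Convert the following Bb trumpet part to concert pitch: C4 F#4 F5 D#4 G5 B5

The Bb trumpet sounds a major second below written, so transpose each written note down a major second.
C4 becomes Bb3
F#4 becomes E4
F5 becomes Eb5
D#4 becomes C#4
G5 becomes F5
B5 becomes A5

Bb3 E4 Eb5 C#4 F5 A5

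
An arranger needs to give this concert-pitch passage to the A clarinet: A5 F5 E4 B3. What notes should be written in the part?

C6 Ab5 G4 D4

The A clarinet sounds a minor third below written, so the written part must be a minor third above concert — transpose each note up.
A5 -> C6
F5 -> Ab5
E4 -> G4
B3 -> D4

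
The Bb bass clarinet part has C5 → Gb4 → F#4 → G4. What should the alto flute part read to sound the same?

Eb4 Bbb3 A3 Bb3

First find concert pitch: the Bb bass clarinet sounds a major ninth below written, so C5 Gb4 F#4 G4 sounds Bb3 Fb3 E3 F3.
Then write for alto flute: it sounds a perfect fourth below written, so the part must be a perfect fourth above concert.
Bb3 → Eb4
Fb3 → Bbb3
E3 → A3
F3 → Bb3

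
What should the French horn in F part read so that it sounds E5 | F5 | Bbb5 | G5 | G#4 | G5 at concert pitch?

B5 C6 Fb6 D6 D#5 D6

Written C4 sounds as F3 on the French horn in F, so concert pitches are written a perfect fifth up.
E5 → B5
F5 → C6
Bbb5 → Fb6
G5 → D6
G#4 → D#5
G5 → D6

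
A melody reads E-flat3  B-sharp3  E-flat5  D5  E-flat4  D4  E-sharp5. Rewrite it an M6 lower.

Gb2 D#3 Gb4 F4 Gb3 F3 G#4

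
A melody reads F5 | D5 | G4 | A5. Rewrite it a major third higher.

F5 becomes A5
D5 becomes F#5
G4 becomes B4
A5 becomes C#6

A5 F#5 B4 C#6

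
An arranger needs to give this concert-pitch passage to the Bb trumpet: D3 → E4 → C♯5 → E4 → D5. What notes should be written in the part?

Written C4 sounds as Bb3 on the Bb trumpet, so concert pitches are written a major second up.
D3 becomes E3
E4 becomes F#4
C#5 becomes D#5
E4 becomes F#4
D5 becomes E5

E3 F#4 D#5 F#4 E5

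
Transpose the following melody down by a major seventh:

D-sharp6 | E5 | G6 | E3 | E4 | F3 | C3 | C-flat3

A major seventh down from D#6 gives E5.
A major seventh down from E5 gives F4.
G6 down a major seventh is Ab5.
E3 down a major seventh is F2.
E4 down a major seventh is F3.
A major seventh down from F3 gives Gb2.
C3 down a major seventh is Db2.
Cb3 down a major seventh is Dbb2.

E5 F4 Ab5 F2 F3 Gb2 Db2 Dbb2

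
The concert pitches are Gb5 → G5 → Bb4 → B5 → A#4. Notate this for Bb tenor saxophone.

Ab6 A6 C6 C#7 B#5

Written C4 sounds as Bb2 on the Bb tenor saxophone, so concert pitches are written a major ninth up.
Gb5 gives Ab6
G5 gives A6
Bb4 gives C6
B5 gives C#7
A#4 gives B#5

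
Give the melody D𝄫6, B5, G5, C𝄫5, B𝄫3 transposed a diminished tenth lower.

Dbb6 gives Bb4
B5 gives G##4
G5 gives E#4
Cbb5 gives Ab3
Bbb3 gives G2

Bb4 G##4 E#4 Ab3 G2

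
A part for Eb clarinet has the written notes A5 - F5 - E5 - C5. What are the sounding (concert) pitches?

Written C4 on the Eb clarinet sounds as Eb4, a minor third higher; apply that shift to every note.
A5 becomes C6
F5 becomes Ab5
E5 becomes G5
C5 becomes Eb5

C6 Ab5 G5 Eb5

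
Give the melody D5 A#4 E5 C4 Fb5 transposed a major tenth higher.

F#6 C##6 G#6 E5 Ab6

D5 → F#6
A#4 → C##6
E5 → G#6
C4 → E5
Fb5 → Ab6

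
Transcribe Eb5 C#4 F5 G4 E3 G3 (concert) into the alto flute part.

Ab5 F#4 Bb5 C5 A3 C4

Written C4 sounds as G3 on the alto flute, so concert pitches are written a perfect fourth up.
Eb5 to Ab5
C#4 to F#4
F5 to Bb5
G4 to C5
E3 to A3
G3 to C4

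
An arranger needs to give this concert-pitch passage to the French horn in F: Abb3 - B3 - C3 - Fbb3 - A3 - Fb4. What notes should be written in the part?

Ebb4 F#4 G3 Cbb4 E4 Cb5

Written C4 sounds as F3 on the French horn in F, so concert pitches are written a perfect fifth up.
Abb3 to Ebb4
B3 to F#4
C3 to G3
Fbb3 to Cbb4
A3 to E4
Fb4 to Cb5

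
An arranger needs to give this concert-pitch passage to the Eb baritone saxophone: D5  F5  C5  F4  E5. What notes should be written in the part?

B6 D7 A6 D6 C#7

The Eb baritone saxophone sounds a major thirteenth below written, so the written part must be a major thirteenth above concert — transpose each note up.
D5 -> B6
F5 -> D7
C5 -> A6
F4 -> D6
E5 -> C#7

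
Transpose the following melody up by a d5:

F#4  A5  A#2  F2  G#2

C5 Eb6 E3 Cb3 D3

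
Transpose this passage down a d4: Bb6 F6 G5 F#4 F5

F#6 C#6 D#5 C##4 C#5

Bb6 becomes F#6
F6 becomes C#6
G5 becomes D#5
F#4 becomes C##4
F5 becomes C#5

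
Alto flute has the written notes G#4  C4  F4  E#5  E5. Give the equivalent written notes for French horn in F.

A#4 D4 G4 F##5 F#5

First find concert pitch: the alto flute sounds a perfect fourth below written, so G#4 C4 F4 E#5 E5 sounds D#4 G3 C4 B#4 B4.
Then write for French horn in F: it sounds a perfect fifth below written, so the part must be a perfect fifth above concert.
D#4 → A#4
G3 → D4
C4 → G4
B#4 → F##5
B4 → F#5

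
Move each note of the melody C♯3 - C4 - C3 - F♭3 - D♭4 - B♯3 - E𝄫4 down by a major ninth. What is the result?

B1 Bb2 Bb1 Ebb2 Cb3 A#2 Dbb3

C#3 → B1
C4 → Bb2
C3 → Bb1
Fb3 → Ebb2
Db4 → Cb3
B#3 → A#2
Ebb4 → Dbb3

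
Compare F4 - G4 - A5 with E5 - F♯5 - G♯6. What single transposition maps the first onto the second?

Take the first pair: F4 → E5. F to E spans 7 letter names, so the interval is some kind of seventh.
F4 to E5 is 11 semitones, which makes it a major seventh; the second version is higher, so the direction is up.
Checking another pair — A5 → G#6 — gives the same interval.

up a major seventh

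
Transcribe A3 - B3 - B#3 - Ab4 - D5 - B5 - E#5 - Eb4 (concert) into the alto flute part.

Written C4 sounds as G3 on the alto flute, so concert pitches are written a perfect fourth up.
A3 -> D4
B3 -> E4
B#3 -> E#4
Ab4 -> Db5
D5 -> G5
B5 -> E6
E#5 -> A#5
Eb4 -> Ab4

D4 E4 E#4 Db5 G5 E6 A#5 Ab4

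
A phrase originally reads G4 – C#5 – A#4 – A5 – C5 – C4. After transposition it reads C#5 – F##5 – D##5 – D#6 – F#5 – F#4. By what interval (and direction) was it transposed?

From G4 to C#5 is 4 letter names — a fourth of some quality.
G4 to C#5 is 6 semitones, which makes it an augmented fourth; the second version is higher, so the direction is up.
Checking another pair — C4 → F#4 — gives the same interval.

up an augmented fourth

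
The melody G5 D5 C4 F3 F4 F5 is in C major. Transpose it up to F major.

C6 G5 F4 Bb3 Bb4 Bb5

From C up to F is a perfect fourth; apply that to each pitch.
G5 becomes C6
D5 becomes G5
C4 becomes F4
F3 becomes Bb3
F4 becomes Bb4
F5 becomes Bb5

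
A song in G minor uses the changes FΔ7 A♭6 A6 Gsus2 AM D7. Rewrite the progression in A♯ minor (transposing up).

G#Δ7 B6 B#6 A#sus2 B#M E#7

G minor up to A♯ minor is an augmented second; each chord root moves by that interval while the quality stays the same.
FΔ7: root F up an augmented second → G#, giving G#Δ7.
A♭6: root A♭ up an augmented second → B, giving B6.
A6: root A up an augmented second → B#, giving B#6.
Gsus2: root G up an augmented second → A#, giving A#sus2.
AM: root A up an augmented second → B#, giving B#M.
D7: root D up an augmented second → E#, giving E#7.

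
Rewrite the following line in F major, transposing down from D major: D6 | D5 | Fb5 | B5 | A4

F5 F4 Abb4 D5 C4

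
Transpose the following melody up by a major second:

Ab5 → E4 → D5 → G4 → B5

Bb5 F#4 E5 A4 C#6

Ab5: a second up reaches B, and 2 semitones makes it Bb5.
A major second up from E4 gives F#4.
D5: a second up reaches E, and 2 semitones makes it E5.
G4 up a major second is A4.
A major second up from B5 gives C#6.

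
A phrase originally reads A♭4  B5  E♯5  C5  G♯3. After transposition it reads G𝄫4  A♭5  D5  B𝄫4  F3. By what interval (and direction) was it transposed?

down an augmented second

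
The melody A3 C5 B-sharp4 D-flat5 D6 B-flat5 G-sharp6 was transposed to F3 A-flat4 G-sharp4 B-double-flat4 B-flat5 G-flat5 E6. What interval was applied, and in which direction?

From A3 to F3 is 3 letter names — a third of some quality.
F3 to A3 is 4 semitones, which makes it a major third; the second version is lower, so the direction is down.
Checking another pair — G#6 → E6 — gives the same interval.

down a major third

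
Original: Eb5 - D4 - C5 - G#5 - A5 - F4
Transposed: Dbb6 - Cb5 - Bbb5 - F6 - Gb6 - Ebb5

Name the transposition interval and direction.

Take the first pair: Eb5 → Dbb6. E to D spans 7 letter names, so the interval is some kind of seventh.
Eb5 to Dbb6 is 9 semitones, which makes it a diminished seventh; the second version is higher, so the direction is up.
Checking another pair — F4 → Ebb5 — gives the same interval.

up a diminished seventh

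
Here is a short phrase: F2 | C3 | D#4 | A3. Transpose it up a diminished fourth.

F2: a fourth up reaches B, and 4 semitones makes it Bbb2.
C3 up a diminished fourth is Fb3.
D#4 up a diminished fourth is G4.
A3: a fourth up reaches D, and 4 semitones makes it Db4.

Bbb2 Fb3 G4 Db4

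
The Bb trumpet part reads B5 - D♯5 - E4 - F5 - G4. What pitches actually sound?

The Bb trumpet sounds a major second below written, so transpose each written note down a major second.
B5 gives A5
D#5 gives C#5
E4 gives D4
F5 gives Eb5
G4 gives F4

A5 C#5 D4 Eb5 F4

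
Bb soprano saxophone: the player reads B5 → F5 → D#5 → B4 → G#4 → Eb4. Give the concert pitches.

A5 Eb5 C#5 A4 F#4 Db4

Written C4 on the Bb soprano saxophone sounds as Bb3, a major second lower; apply that shift to every note.
B5 becomes A5
F5 becomes Eb5
D#5 becomes C#5
B4 becomes A4
G#4 becomes F#4
Eb4 becomes Db4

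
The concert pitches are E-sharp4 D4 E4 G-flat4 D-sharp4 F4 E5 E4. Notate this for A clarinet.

The A clarinet sounds a minor third below written, so the written part must be a minor third above concert — transpose each note up.
E#4 -> G#4
D4 -> F4
E4 -> G4
Gb4 -> Bbb4
D#4 -> F#4
F4 -> Ab4
E5 -> G5
E4 -> G4

G#4 F4 G4 Bbb4 F#4 Ab4 G5 G4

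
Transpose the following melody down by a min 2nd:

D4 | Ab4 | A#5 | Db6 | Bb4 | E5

C#4 G4 G##5 C6 A4 D#5

D4 down a minor second is C#4.
Ab4: a second down reaches G, and 1 semitone makes it G4.
A#5 down a minor second is G##5.
A minor second down from Db6 gives C6.
A minor second down from Bb4 gives A4.
A minor second down from E5 gives D#5.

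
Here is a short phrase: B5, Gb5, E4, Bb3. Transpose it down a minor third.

G#5 Eb5 C#4 G3

B5: a third down reaches G, and 3 semitones makes it G#5.
Gb5 down a minor third is Eb5.
E4: a third down reaches C, and 3 semitones makes it C#4.
Bb3: a third down reaches G, and 3 semitones makes it G3.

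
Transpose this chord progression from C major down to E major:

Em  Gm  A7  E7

G#m Bm C#7 G#7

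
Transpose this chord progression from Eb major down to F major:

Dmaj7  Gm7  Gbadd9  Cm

Emaj7 Am7 Abadd9 Dm

Eb major down to F major is a minor seventh; each chord root moves by that interval while the quality stays the same.
Dmaj7: root D down a minor seventh → E, giving Emaj7.
Gm7: root G down a minor seventh → A, giving Am7.
Gbadd9: root Gb down a minor seventh → Ab, giving Abadd9.
Cm: root C down a minor seventh → D, giving Dm.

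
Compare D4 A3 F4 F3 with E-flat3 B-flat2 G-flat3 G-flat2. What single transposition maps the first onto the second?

down a major seventh

From D4 to Eb3 is 7 letter names — a seventh of some quality.
Eb3 to D4 is 11 semitones, which makes it a major seventh; the second version is lower, so the direction is down.
Checking another pair — F3 → Gb2 — gives the same interval.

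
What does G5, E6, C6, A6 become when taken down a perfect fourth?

D5 B5 G5 E6

G5 → D5
E6 → B5
C6 → G5
A6 → E6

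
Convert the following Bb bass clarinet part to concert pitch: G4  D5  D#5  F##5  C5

F3 C4 C#4 E#4 Bb3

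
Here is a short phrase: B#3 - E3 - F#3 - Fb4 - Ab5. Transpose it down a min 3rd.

G##3 C#3 D#3 Db4 F5

A minor third down from B#3 gives G##3.
E3 down a minor third is C#3.
F#3 down a minor third is D#3.
Fb4 down a minor third is Db4.
Ab5 down a minor third is F5.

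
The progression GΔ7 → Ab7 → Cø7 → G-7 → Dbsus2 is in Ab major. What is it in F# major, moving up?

E#Δ7 F#7 A#ø7 E#-7 Bsus2

Ab major up to F# major is an augmented sixth; each chord root moves by that interval while the quality stays the same.
GΔ7: root G up an augmented sixth → E#, giving E#Δ7.
Ab7: root Ab up an augmented sixth → F#, giving F#7.
Cø7: root C up an augmented sixth → A#, giving A#ø7.
G-7: root G up an augmented sixth → E#, giving E#-7.
Dbsus2: root Db up an augmented sixth → B, giving Bsus2.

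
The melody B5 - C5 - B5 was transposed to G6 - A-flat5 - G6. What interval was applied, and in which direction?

up a minor sixth

From B5 to G6 is 6 letter names — a sixth of some quality.
B5 to G6 is 8 semitones, which makes it a minor sixth; the second version is higher, so the direction is up.
Checking another pair — B5 → G6 — gives the same interval.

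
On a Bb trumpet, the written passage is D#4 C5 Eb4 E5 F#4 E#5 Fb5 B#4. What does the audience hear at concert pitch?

The Bb trumpet sounds a major second below written, so transpose each written note down a major second.
D#4 to C#4
C5 to Bb4
Eb4 to Db4
E5 to D5
F#4 to E4
E#5 to D#5
Fb5 to Ebb5
B#4 to A#4

C#4 Bb4 Db4 D5 E4 D#5 Ebb5 A#4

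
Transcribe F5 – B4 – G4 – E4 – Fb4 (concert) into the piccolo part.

The piccolo sounds a perfect octave above written, so the written part must be a perfect octave below concert — transpose each note down.
F5 -> F4
B4 -> B3
G4 -> G3
E4 -> E3
Fb4 -> Fb3

F4 B3 G3 E3 Fb3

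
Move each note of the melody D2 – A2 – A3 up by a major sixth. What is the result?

B2 F#3 F#4

D2 -> B2
A2 -> F#3
A3 -> F#4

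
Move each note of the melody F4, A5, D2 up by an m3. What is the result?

Ab4 C6 F2

F4 -> Ab4
A5 -> C6
D2 -> F2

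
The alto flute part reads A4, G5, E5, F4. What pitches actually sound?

E4 D5 B4 C4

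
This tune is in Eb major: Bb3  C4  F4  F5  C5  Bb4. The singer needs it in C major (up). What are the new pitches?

From Eb up to C is a major sixth; apply that to each pitch.
Bb3 gives G4
C4 gives A4
F4 gives D5
F5 gives D6
C5 gives A5
Bb4 gives G5

G4 A4 D5 D6 A5 G5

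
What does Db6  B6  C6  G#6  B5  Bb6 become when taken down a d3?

Db6 to B5
B6 to G##6
C6 to A#5
G#6 to E##6
B5 to G##5
Bb6 to G#6

B5 G##6 A#5 E##6 G##5 G#6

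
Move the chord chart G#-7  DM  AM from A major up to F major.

A major up to F major is a minor sixth; each chord root moves by that interval while the quality stays the same.
G#-7: root G# up a minor sixth → E, giving E-7.
DM: root D up a minor sixth → Bb, giving BbM.
AM: root A up a minor sixth → F, giving FM.

E-7 BbM FM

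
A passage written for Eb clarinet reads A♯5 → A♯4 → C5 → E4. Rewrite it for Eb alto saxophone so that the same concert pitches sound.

First find concert pitch: the Eb clarinet sounds a minor third above written, so A♯5 A♯4 C5 E4 sounds C#6 C#5 Eb5 G4.
Then write for Eb alto saxophone: it sounds a major sixth below written, so the part must be a major sixth above concert.
C#6 → A#6
C#5 → A#5
Eb5 → C6
G4 → E5

A#6 A#5 C6 E5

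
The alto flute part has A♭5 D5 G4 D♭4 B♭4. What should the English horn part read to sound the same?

Bb5 E5 A4 Eb4 C5

First find concert pitch: the alto flute sounds a perfect fourth below written, so A♭5 D5 G4 D♭4 B♭4 sounds Eb5 A4 D4 Ab3 F4.
Then write for English horn: it sounds a perfect fifth below written, so the part must be a perfect fifth above concert.
Eb5 → Bb5
A4 → E5
D4 → A4
Ab3 → Eb4
F4 → C5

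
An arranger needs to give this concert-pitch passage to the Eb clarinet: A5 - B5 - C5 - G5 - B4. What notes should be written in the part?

The Eb clarinet sounds a minor third above written, so the written part must be a minor third below concert — transpose each note down.
A5 → F#5
B5 → G#5
C5 → A4
G5 → E5
B4 → G#4

F#5 G#5 A4 E5 G#4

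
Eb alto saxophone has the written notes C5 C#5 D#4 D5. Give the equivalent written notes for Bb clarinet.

First find concert pitch: the Eb alto saxophone sounds a major sixth below written, so C5 C#5 D#4 D5 sounds Eb4 E4 F#3 F4.
Then write for Bb clarinet: it sounds a major second below written, so the part must be a major second above concert.
Eb4 → F4
E4 → F#4
F#3 → G#3
F4 → G4

F4 F#4 G#3 G4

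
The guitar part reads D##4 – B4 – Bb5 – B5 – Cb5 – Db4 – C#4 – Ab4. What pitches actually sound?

D##3 B3 Bb4 B4 Cb4 Db3 C#3 Ab3

Written C4 on the guitar sounds as C3, a perfect octave lower; apply that shift to every note.
D##4 gives D##3
B4 gives B3
Bb5 gives Bb4
B5 gives B4
Cb5 gives Cb4
Db4 gives Db3
C#4 gives C#3
Ab4 gives Ab3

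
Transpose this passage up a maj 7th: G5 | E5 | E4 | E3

A major seventh up from G5 gives F#6.
A major seventh up from E5 gives D#6.
E4 up a major seventh is D#5.
E3 up a major seventh is D#4.

F#6 D#6 D#5 D#4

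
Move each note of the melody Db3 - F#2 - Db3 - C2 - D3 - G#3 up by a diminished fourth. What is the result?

Gbb3 Bb2 Gbb3 Fb2 Gb3 C4

Db3: a fourth up reaches G, and 4 semitones makes it Gbb3.
F#2 up a diminished fourth is Bb2.
Db3: a fourth up reaches G, and 4 semitones makes it Gbb3.
A diminished fourth up from C2 gives Fb2.
D3 up a diminished fourth is Gb3.
A diminished fourth up from G#3 gives C4.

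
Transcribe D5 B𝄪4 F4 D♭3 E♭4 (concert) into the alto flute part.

Written C4 sounds as G3 on the alto flute, so concert pitches are written a perfect fourth up.
D5 → G5
B##4 → E##5
F4 → Bb4
Db3 → Gb3
Eb4 → Ab4

G5 E##5 Bb4 Gb3 Ab4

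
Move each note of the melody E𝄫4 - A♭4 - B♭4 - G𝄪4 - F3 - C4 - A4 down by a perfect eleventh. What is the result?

Bbb2 Eb3 F3 D##3 C2 G2 E3

Ebb4 -> Bbb2
Ab4 -> Eb3
Bb4 -> F3
G##4 -> D##3
F3 -> C2
C4 -> G2
A4 -> E3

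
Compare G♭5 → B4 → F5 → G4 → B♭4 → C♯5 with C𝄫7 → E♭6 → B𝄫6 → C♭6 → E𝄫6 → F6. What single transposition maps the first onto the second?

From Gb5 to Cbb7 is 11 letter names — an eleventh of some quality.
Gb5 to Cbb7 is 16 semitones, which makes it a diminished eleventh; the second version is higher, so the direction is up.
Checking another pair — C#5 → F6 — gives the same interval.

up a diminished eleventh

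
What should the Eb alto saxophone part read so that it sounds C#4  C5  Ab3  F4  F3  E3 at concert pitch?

A#4 A5 F4 D5 D4 C#4

The Eb alto saxophone sounds a major sixth below written, so the written part must be a major sixth above concert — transpose each note up.
C#4 → A#4
C5 → A5
Ab3 → F4
F4 → D5
F3 → D4
E3 → C#4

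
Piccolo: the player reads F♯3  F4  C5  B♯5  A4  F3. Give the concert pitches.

F#4 F5 C6 B#6 A5 F4

Written C4 on the piccolo sounds as C5, a perfect octave higher; apply that shift to every note.
F#3 -> F#4
F4 -> F5
C5 -> C6
B#5 -> B#6
A4 -> A5
F3 -> F4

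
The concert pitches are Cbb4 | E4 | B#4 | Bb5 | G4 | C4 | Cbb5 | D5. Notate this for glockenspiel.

Written C4 sounds as C6 on the glockenspiel, so concert pitches are written a perfect fifteenth down.
Cbb4 -> Cbb2
E4 -> E2
B#4 -> B#2
Bb5 -> Bb3
G4 -> G2
C4 -> C2
Cbb5 -> Cbb3
D5 -> D3

Cbb2 E2 B#2 Bb3 G2 C2 Cbb3 D3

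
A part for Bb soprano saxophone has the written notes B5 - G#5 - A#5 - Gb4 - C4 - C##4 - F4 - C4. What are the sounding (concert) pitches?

A5 F#5 G#5 Fb4 Bb3 B#3 Eb4 Bb3

Written C4 on the Bb soprano saxophone sounds as Bb3, a major second lower; apply that shift to every note.
B5 → A5
G#5 → F#5
A#5 → G#5
Gb4 → Fb4
C4 → Bb3
C##4 → B#3
F4 → Eb4
C4 → Bb3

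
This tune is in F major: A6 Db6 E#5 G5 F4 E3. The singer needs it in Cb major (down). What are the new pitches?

Eb6 Abb5 B4 Db5 Cb4 Bb2

From F down to Cb is an augmented fourth; apply that to each pitch.
A6 gives Eb6
Db6 gives Abb5
E#5 gives B4
G5 gives Db5
F4 gives Cb4
E3 gives Bb2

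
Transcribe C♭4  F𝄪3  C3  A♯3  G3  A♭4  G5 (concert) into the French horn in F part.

The French horn in F sounds a perfect fifth below written, so the written part must be a perfect fifth above concert — transpose each note up.
Cb4 to Gb4
F##3 to C##4
C3 to G3
A#3 to E#4
G3 to D4
Ab4 to Eb5
G5 to D6

Gb4 C##4 G3 E#4 D4 Eb5 D6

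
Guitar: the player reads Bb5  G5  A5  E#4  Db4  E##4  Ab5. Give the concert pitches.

Written C4 on the guitar sounds as C3, a perfect octave lower; apply that shift to every note.
Bb5 to Bb4
G5 to G4
A5 to A4
E#4 to E#3
Db4 to Db3
E##4 to E##3
Ab5 to Ab4

Bb4 G4 A4 E#3 Db3 E##3 Ab4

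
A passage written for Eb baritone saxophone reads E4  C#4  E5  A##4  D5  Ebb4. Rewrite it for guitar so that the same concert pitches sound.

First find concert pitch: the Eb baritone saxophone sounds a major thirteenth below written, so E4 C#4 E5 A##4 D5 Ebb4 sounds G2 E2 G3 C##3 F3 Gbb2.
Then write for guitar: it sounds a perfect octave below written, so the part must be a perfect octave above concert.
G2 → G3
E2 → E3
G3 → G4
C##3 → C##4
F3 → F4
Gbb2 → Gbb3

G3 E3 G4 C##4 F4 Gbb3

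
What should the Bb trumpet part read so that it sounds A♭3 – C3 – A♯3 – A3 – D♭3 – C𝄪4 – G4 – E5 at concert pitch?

Bb3 D3 B#3 B3 Eb3 D##4 A4 F#5

Written C4 sounds as Bb3 on the Bb trumpet, so concert pitches are written a major second up.
Ab3 -> Bb3
C3 -> D3
A#3 -> B#3
A3 -> B3
Db3 -> Eb3
C##4 -> D##4
G4 -> A4
E5 -> F#5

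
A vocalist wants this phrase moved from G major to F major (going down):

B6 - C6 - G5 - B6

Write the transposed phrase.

A6 Bb5 F5 A6

G major to F major down is a major second, so every note moves down by that interval.
B6 becomes A6
C6 becomes Bb5
G5 becomes F5
B6 becomes A6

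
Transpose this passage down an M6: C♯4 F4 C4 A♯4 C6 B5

C#4 to E3
F4 to Ab3
C4 to Eb3
A#4 to C#4
C6 to Eb5
B5 to D5

E3 Ab3 Eb3 C#4 Eb5 D5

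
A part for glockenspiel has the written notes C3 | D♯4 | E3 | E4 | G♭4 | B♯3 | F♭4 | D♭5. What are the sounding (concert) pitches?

The glockenspiel sounds a perfect fifteenth above written, so transpose each written note up a perfect fifteenth.
C3 to C5
D#4 to D#6
E3 to E5
E4 to E6
Gb4 to Gb6
B#3 to B#5
Fb4 to Fb6
Db5 to Db7

C5 D#6 E5 E6 Gb6 B#5 Fb6 Db7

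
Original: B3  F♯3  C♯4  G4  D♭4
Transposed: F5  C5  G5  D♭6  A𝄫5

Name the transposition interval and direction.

up a diminished twelfth

Take the first pair: B3 → F5. B to F spans 12 letter names, so the interval is some kind of twelfth.
B3 to F5 is 18 semitones, which makes it a diminished twelfth; the second version is higher, so the direction is up.
Checking another pair — Db4 → Abb5 — gives the same interval.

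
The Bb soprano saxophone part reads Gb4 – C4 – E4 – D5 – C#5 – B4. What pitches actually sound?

Fb4 Bb3 D4 C5 B4 A4

The Bb soprano saxophone sounds a major second below written, so transpose each written note down a major second.
Gb4 gives Fb4
C4 gives Bb3
E4 gives D4
D5 gives C5
C#5 gives B4
B4 gives A4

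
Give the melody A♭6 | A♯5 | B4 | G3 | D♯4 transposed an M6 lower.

Ab6 → Cb6
A#5 → C#5
B4 → D4
G3 → Bb2
D#4 → F#3

Cb6 C#5 D4 Bb2 F#3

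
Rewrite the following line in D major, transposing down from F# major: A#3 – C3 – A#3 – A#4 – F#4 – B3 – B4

From F# down to D is a major third; apply that to each pitch.
A#3 -> F#3
C3 -> Ab2
A#3 -> F#3
A#4 -> F#4
F#4 -> D4
B3 -> G3
B4 -> G4

F#3 Ab2 F#3 F#4 D4 G3 G4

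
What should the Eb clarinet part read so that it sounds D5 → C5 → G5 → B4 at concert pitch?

The Eb clarinet sounds a minor third above written, so the written part must be a minor third below concert — transpose each note down.
D5 to B4
C5 to A4
G5 to E5
B4 to G#4

B4 A4 E5 G#4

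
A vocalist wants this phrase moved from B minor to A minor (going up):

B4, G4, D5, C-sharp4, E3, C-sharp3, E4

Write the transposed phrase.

A5 F5 C6 B4 D4 B3 D5

B minor to A minor up is a minor seventh, so every note moves up by that interval.
B4 to A5
G4 to F5
D5 to C6
C#4 to B4
E3 to D4
C#3 to B3
E4 to D5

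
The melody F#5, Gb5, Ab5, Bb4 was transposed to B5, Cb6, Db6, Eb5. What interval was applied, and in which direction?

up a perfect fourth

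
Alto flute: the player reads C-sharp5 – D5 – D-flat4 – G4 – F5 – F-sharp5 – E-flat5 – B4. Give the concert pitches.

Written C4 on the alto flute sounds as G3, a perfect fourth lower; apply that shift to every note.
C#5 -> G#4
D5 -> A4
Db4 -> Ab3
G4 -> D4
F5 -> C5
F#5 -> C#5
Eb5 -> Bb4
B4 -> F#4

G#4 A4 Ab3 D4 C5 C#5 Bb4 F#4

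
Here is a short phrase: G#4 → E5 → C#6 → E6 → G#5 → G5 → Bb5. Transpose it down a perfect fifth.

C#4 A4 F#5 A5 C#5 C5 Eb5

G#4 to C#4
E5 to A4
C#6 to F#5
E6 to A5
G#5 to C#5
G5 to C5
Bb5 to Eb5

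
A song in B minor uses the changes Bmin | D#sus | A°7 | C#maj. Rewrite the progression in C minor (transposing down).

Cmin Esus Bb°7 Dmaj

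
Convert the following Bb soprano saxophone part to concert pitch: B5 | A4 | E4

Written C4 on the Bb soprano saxophone sounds as Bb3, a major second lower; apply that shift to every note.
B5 to A5
A4 to G4
E4 to D4

A5 G4 D4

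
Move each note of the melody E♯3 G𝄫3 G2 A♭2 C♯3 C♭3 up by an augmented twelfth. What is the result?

An augmented twelfth up from E#3 gives B##4.
Gbb3: a twelfth up reaches D, and 20 semitones makes it Db5.
An augmented twelfth up from G2 gives D#4.
An augmented twelfth up from Ab2 gives E4.
C#3: a twelfth up reaches G, and 20 semitones makes it G##4.
Cb3 up an augmented twelfth is G4.

B##4 Db5 D#4 E4 G##4 G4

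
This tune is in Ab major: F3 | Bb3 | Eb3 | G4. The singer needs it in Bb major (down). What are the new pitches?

G2 C3 F2 A3

Ab major to Bb major down is a minor seventh, so every note moves down by that interval.
F3 becomes G2
Bb3 becomes C3
Eb3 becomes F2
G4 becomes A3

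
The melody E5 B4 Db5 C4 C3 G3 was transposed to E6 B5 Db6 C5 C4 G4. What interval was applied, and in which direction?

Take the first pair: E5 → E6. E to E spans 8 letter names, so the interval is some kind of octave.
E5 to E6 is 12 semitones, which makes it a perfect octave; the second version is higher, so the direction is up.
Checking another pair — G3 → G4 — gives the same interval.

up a perfect octave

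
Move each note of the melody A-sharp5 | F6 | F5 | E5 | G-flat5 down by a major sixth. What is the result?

C#5 Ab5 Ab4 G4 Bbb4

A#5 to C#5
F6 to Ab5
F5 to Ab4
E5 to G4
Gb5 to Bbb4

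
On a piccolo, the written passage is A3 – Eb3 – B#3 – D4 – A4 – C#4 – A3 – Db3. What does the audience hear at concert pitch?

A4 Eb4 B#4 D5 A5 C#5 A4 Db4

The piccolo sounds a perfect octave above written, so transpose each written note up a perfect octave.
A3 gives A4
Eb3 gives Eb4
B#3 gives B#4
D4 gives D5
A4 gives A5
C#4 gives C#5
A3 gives A4
Db3 gives Db4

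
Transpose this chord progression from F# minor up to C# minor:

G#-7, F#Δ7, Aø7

F# minor up to C# minor is a perfect fifth; each chord root moves by that interval while the quality stays the same.
G#-7: root G# up a perfect fifth → D#, giving D#-7.
F#Δ7: root F# up a perfect fifth → C#, giving C#Δ7.
Aø7: root A up a perfect fifth → E, giving Eø7.

D#-7 C#Δ7 Eø7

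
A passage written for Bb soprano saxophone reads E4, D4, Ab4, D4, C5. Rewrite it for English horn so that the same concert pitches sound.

A4 G4 Db5 G4 F5

First find concert pitch: the Bb soprano saxophone sounds a major second below written, so E4 D4 Ab4 D4 C5 sounds D4 C4 Gb4 C4 Bb4.
Then write for English horn: it sounds a perfect fifth below written, so the part must be a perfect fifth above concert.
D4 → A4
C4 → G4
Gb4 → Db5
C4 → G4
Bb4 → F5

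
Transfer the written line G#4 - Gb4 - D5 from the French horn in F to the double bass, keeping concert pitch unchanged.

C#5 Cb5 G5

First find concert pitch: the French horn in F sounds a perfect fifth below written, so G#4 Gb4 D5 sounds C#4 Cb4 G4.
Then write for double bass: it sounds a perfect octave below written, so the part must be a perfect octave above concert.
C#4 → C#5
Cb4 → Cb5
G4 → G5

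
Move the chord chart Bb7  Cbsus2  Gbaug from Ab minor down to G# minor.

Ab minor down to G# minor is a diminished second; each chord root moves by that interval while the quality stays the same.
Bb7: root Bb down a diminished second → A#, giving A#7.
Cbsus2: root Cb down a diminished second → B, giving Bsus2.
Gbaug: root Gb down a diminished second → F#, giving F#aug.

A#7 Bsus2 F#aug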